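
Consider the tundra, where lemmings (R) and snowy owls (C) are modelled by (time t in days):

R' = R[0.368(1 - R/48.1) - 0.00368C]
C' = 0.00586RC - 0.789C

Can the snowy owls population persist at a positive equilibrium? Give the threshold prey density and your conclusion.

The predator equation gives dC/dt > 0 only when R > 0.789/0.00586 = 135.
Without the predator, R → K = 48.1. Since 48.1 < 135, the predator cannot invade.

Threshold R = 135; K < 135, so no, the predator goes extinct.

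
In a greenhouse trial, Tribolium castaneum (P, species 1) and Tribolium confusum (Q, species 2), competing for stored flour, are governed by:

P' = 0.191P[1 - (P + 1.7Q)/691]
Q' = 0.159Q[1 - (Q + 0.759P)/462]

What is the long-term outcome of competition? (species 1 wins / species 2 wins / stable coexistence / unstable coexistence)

Compare the nullcline intercepts: K1/α12 = 691/1.7 = 406 < K2 = 462; K2/α21 = 462/0.759 = 609 < K1 = 691.
Since both are reversed, neither can invade when rare; the interior point is a saddle.

unstable coexistence (outcome depends on initial conditions)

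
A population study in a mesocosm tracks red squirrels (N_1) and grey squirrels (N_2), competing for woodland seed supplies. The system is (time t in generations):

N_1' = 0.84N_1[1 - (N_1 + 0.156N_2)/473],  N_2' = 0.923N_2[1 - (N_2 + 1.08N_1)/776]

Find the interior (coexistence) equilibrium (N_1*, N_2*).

N_1* ≈ 423, N_2* ≈ 319

Setting both brackets to zero gives the nullclines N_1 + 0.156N_2 = 473 and 1.08N_1 + N_2 = 776.
Substituting N_2 = 776 - 1.08N_1 into the first: N_1(1 - 0.156·1.08) = 473 - 0.156·776.
So N_1* = 352/0.832 = 423, and then N_2* = 776 - 1.08·423 = 319.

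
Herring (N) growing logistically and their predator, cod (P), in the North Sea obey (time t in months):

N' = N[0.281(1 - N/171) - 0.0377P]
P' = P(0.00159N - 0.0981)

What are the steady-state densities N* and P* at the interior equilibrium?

N* ≈ 61.7, P* ≈ 4.76

From dP/dt = 0 with P > 0: 0.00159N* = 0.0981, so N* = 61.7.
Substitute into dN/dt = 0: 0.281(1 - 61.7/171) = 0.0377P*.
The bracket is 0.639, giving P* = 0.18/0.0377 = 4.76.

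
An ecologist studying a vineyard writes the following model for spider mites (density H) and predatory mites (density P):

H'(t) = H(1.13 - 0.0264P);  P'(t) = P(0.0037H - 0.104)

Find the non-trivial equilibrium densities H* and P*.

Set dP/dt = 0 with P > 0: 0.0037H - 0.104 = 0, so H* = 0.104/0.0037 = 28.1.
Set dH/dt = 0 with H > 0: 1.13 - 0.0264P = 0, so P* = 1.13/0.0264 = 42.8.

H* ≈ 28.1, P* ≈ 42.8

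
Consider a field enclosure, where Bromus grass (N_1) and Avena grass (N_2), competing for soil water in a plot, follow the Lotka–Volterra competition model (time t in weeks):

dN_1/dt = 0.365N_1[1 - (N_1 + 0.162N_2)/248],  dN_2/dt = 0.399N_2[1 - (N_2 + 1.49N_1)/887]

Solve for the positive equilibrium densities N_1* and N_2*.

Setting both brackets to zero gives the nullclines N_1 + 0.162N_2 = 248 and 1.49N_1 + N_2 = 887.
Substituting N_2 = 887 - 1.49N_1 into the first: N_1(1 - 0.162·1.49) = 248 - 0.162·887.
So N_1* = 104/0.759 = 137, and then N_2* = 887 - 1.49·137 = 682.

N_1* ≈ 137, N_2* ≈ 682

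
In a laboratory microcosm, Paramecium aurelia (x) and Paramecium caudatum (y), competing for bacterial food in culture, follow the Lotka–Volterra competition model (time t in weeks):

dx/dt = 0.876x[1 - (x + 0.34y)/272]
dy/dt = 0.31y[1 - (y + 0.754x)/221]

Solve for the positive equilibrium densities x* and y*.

x* ≈ 265, y* ≈ 21.4

Setting both brackets to zero gives the nullclines x + 0.34y = 272 and 0.754x + y = 221.
Substituting y = 221 - 0.754x into the first: x(1 - 0.34·0.754) = 272 - 0.34·221.
So x* = 197/0.744 = 265, and then y* = 221 - 0.754·265 = 21.4.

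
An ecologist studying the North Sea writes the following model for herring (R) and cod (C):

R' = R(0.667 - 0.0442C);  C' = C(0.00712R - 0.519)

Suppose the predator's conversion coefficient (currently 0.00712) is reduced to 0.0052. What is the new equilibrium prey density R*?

R* ≈ 99.8

At the interior fixed point, setting dC/dt = 0 with C > 0 fixes R* = (predator death rate)/(RC coefficient) — independent of the other coefficients.
With the change, R* = 0.519/0.0052 = 99.8; it rises from 72.9.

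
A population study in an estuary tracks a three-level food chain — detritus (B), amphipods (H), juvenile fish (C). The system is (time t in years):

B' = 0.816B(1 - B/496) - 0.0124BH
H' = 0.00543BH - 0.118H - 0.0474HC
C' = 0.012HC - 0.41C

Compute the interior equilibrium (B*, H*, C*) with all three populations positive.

From dC/dt = 0: 0.012H* = 0.41, so H* = 34.2.
From dB/dt = 0: 0.816(1 - B*/496) = 0.0124·34.2, giving B* = 496·(1 - 0.519) = 238.
From dH/dt = 0: 0.00543·238 - 0.118 = 0.0474C*, so C* = 1.18/0.0474 = 24.8.

B* ≈ 238, H* ≈ 34.2, C* ≈ 24.8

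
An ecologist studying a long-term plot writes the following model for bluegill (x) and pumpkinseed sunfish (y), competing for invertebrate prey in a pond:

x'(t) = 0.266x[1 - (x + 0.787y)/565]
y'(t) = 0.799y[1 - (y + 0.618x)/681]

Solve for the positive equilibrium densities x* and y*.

Setting both brackets to zero gives the nullclines x + 0.787y = 565 and 0.618x + y = 681.
Substituting y = 681 - 0.618x into the first: x(1 - 0.787·0.618) = 565 - 0.787·681.
So x* = 29.1/0.514 = 56.6, and then y* = 681 - 0.618·56.6 = 646.

x* ≈ 56.6, y* ≈ 646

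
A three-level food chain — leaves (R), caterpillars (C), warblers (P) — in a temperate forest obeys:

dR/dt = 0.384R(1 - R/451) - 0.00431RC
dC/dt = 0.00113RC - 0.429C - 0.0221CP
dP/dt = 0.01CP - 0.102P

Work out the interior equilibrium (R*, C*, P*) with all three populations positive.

R* ≈ 399, C* ≈ 10.2, P* ≈ 1.01

From dP/dt = 0: 0.01C* = 0.102, so C* = 10.2.
From dR/dt = 0: 0.384(1 - R*/451) = 0.00431·10.2, giving R* = 451·(1 - 0.114) = 399.
From dC/dt = 0: 0.00113·399 - 0.429 = 0.0221P*, so P* = 0.0223/0.0221 = 1.01.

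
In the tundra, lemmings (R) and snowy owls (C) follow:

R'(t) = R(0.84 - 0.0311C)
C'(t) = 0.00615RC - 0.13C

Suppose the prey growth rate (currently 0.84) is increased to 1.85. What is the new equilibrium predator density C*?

C* ≈ 59.5

At the interior fixed point, setting dR/dt = 0 with R > 0 fixes C* = (prey growth rate)/(RC coefficient) — independent of the other coefficients.
With the change, C* = 1.85/0.0311 = 59.5; it rises from 27.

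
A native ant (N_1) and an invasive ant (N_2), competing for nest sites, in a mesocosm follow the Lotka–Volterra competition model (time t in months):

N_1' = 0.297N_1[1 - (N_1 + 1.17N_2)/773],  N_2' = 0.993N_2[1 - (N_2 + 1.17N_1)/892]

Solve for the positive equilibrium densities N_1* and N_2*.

Setting both brackets to zero gives the nullclines N_1 + 1.17N_2 = 773 and 1.17N_1 + N_2 = 892.
Substituting N_2 = 892 - 1.17N_1 into the first: N_1(1 - 1.17·1.17) = 773 - 1.17·892.
So N_1* = -271/-0.369 = 734, and then N_2* = 892 - 1.17·734 = 33.6.

N_1* ≈ 734, N_2* ≈ 33.6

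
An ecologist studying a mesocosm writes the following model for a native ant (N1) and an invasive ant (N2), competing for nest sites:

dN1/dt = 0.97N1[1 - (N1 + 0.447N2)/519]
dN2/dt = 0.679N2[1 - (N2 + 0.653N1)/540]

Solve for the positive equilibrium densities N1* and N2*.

Setting both brackets to zero gives the nullclines N1 + 0.447N2 = 519 and 0.653N1 + N2 = 540.
Substituting N2 = 540 - 0.653N1 into the first: N1(1 - 0.447·0.653) = 519 - 0.447·540.
So N1* = 278/0.708 = 392, and then N2* = 540 - 0.653·392 = 284.

N1* ≈ 392, N2* ≈ 284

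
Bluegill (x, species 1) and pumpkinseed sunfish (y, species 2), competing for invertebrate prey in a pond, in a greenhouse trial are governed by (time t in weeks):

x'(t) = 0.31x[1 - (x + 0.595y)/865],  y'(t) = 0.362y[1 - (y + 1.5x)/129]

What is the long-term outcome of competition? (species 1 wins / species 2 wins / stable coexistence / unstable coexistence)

species 1 excludes species 2

Compare the nullcline intercepts: K1/α12 = 865/0.595 = 1450 > K2 = 129; K2/α21 = 129/1.5 = 86 < K1 = 865.
Since the inequalities point opposite ways, species 1 can invade but species 2 cannot.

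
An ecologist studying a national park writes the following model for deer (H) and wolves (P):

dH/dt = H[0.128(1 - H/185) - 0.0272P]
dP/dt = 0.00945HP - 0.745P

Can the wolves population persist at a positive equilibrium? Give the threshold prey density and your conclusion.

Threshold H = 78.8; K > 78.8, so yes, the predator persists.

The predator equation gives dP/dt > 0 only when H > 0.745/0.00945 = 78.8.
Without the predator, H → K = 185. Since 185 > 78.8, the predator can invade and persist.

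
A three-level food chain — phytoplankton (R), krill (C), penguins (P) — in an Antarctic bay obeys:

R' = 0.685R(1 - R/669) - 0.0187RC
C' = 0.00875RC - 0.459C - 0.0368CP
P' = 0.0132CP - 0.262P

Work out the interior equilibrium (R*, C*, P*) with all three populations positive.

R* ≈ 307, C* ≈ 19.8, P* ≈ 60.4

From dP/dt = 0: 0.0132C* = 0.262, so C* = 19.8.
From dR/dt = 0: 0.685(1 - R*/669) = 0.0187·19.8, giving R* = 669·(1 - 0.542) = 307.
From dC/dt = 0: 0.00875·307 - 0.459 = 0.0368P*, so P* = 2.22/0.0368 = 60.4.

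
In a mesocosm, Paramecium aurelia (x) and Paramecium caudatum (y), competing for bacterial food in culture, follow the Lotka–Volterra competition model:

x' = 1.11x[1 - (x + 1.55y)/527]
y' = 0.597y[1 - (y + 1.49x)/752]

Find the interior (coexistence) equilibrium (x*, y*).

x* ≈ 488, y* ≈ 25.4

Setting both brackets to zero gives the nullclines x + 1.55y = 527 and 1.49x + y = 752.
Substituting y = 752 - 1.49x into the first: x(1 - 1.55·1.49) = 527 - 1.55·752.
So x* = -639/-1.31 = 488, and then y* = 752 - 1.49·488 = 25.4.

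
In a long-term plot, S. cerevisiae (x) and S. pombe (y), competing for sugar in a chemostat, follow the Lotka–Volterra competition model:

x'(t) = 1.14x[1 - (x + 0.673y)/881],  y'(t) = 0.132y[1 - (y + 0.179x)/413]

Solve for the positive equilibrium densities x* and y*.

Setting both brackets to zero gives the nullclines x + 0.673y = 881 and 0.179x + y = 413.
Substituting y = 413 - 0.179x into the first: x(1 - 0.673·0.179) = 881 - 0.673·413.
So x* = 603/0.88 = 686, and then y* = 413 - 0.179·686 = 290.

x* ≈ 686, y* ≈ 290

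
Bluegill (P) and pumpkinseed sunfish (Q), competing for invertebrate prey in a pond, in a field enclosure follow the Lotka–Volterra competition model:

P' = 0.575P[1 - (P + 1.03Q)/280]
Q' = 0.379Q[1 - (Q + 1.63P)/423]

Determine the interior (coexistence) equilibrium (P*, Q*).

P* ≈ 229, Q* ≈ 49.2

Setting both brackets to zero gives the nullclines P + 1.03Q = 280 and 1.63P + Q = 423.
Substituting Q = 423 - 1.63P into the first: P(1 - 1.03·1.63) = 280 - 1.03·423.
So P* = -156/-0.679 = 229, and then Q* = 423 - 1.63·229 = 49.2.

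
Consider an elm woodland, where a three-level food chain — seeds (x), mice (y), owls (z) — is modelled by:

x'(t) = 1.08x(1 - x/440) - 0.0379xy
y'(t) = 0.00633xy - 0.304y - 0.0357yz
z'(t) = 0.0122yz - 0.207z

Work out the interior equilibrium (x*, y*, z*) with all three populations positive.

x* ≈ 178, y* ≈ 17, z* ≈ 23

From dz/dt = 0: 0.0122y* = 0.207, so y* = 17.
From dx/dt = 0: 1.08(1 - x*/440) = 0.0379·17, giving x* = 440·(1 - 0.595) = 178.
From dy/dt = 0: 0.00633·178 - 0.304 = 0.0357z*, so z* = 0.823/0.0357 = 23.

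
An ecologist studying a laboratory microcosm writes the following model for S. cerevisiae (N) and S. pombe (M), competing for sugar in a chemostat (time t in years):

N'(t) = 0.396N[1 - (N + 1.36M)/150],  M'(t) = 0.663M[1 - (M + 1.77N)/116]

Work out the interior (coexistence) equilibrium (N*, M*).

Setting both brackets to zero gives the nullclines N + 1.36M = 150 and 1.77N + M = 116.
Substituting M = 116 - 1.77N into the first: N(1 - 1.36·1.77) = 150 - 1.36·116.
So N* = -7.76/-1.41 = 5.51, and then M* = 116 - 1.77·5.51 = 106.

N* ≈ 5.51, M* ≈ 106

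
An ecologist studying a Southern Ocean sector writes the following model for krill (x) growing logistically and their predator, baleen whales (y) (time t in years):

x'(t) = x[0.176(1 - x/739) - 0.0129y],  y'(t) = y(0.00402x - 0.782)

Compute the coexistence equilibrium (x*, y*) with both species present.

x* ≈ 195, y* ≈ 10.1

From dy/dt = 0 with y > 0: 0.00402x* = 0.782, so x* = 195.
Substitute into dx/dt = 0: 0.176(1 - 195/739) = 0.0129y*.
The bracket is 0.737, giving y* = 0.13/0.0129 = 10.1.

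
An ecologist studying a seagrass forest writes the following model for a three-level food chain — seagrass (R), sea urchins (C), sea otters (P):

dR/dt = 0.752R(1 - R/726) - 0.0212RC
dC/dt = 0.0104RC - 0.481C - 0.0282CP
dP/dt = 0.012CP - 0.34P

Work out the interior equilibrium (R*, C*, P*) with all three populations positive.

R* ≈ 146, C* ≈ 28.3, P* ≈ 36.8

From dP/dt = 0: 0.012C* = 0.34, so C* = 28.3.
From dR/dt = 0: 0.752(1 - R*/726) = 0.0212·28.3, giving R* = 726·(1 - 0.799) = 146.
From dC/dt = 0: 0.0104·146 - 0.481 = 0.0282P*, so P* = 1.04/0.0282 = 36.8.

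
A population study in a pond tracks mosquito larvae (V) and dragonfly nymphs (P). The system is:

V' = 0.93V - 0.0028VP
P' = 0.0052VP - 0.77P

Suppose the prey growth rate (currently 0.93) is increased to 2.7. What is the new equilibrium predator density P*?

P* ≈ 964

At the interior fixed point, setting dV/dt = 0 with V > 0 fixes P* = (prey growth rate)/(VP coefficient) — independent of the other coefficients.
With the change, P* = 2.7/0.0028 = 964; it rises from 332.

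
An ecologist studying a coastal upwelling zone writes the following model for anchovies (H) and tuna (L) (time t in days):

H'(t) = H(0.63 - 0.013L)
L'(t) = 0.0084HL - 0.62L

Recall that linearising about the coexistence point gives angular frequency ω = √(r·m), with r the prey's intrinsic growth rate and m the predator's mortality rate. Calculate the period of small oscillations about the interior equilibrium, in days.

T ≈ 10.1 days

Here r = 0.63 and m = 0.62, so r·m = 0.391.
ω = √0.391 = 0.625 per day, hence T = 2π/ω ≈ 10.1 days.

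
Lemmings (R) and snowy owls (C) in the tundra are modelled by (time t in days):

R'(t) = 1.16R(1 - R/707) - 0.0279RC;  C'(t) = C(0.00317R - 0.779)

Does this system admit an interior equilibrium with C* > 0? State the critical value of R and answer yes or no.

The predator equation gives dC/dt > 0 only when R > 0.779/0.00317 = 246.
Without the predator, R → K = 707. Since 707 > 246, the predator can invade and persist.

Threshold R = 246; K > 246, so yes, the predator persists.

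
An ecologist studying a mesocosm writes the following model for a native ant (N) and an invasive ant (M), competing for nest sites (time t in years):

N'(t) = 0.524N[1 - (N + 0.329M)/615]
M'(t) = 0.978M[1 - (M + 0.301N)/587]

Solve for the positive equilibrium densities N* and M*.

N* ≈ 468, M* ≈ 446

Setting both brackets to zero gives the nullclines N + 0.329M = 615 and 0.301N + M = 587.
Substituting M = 587 - 0.301N into the first: N(1 - 0.329·0.301) = 615 - 0.329·587.
So N* = 422/0.901 = 468, and then M* = 587 - 0.301·468 = 446.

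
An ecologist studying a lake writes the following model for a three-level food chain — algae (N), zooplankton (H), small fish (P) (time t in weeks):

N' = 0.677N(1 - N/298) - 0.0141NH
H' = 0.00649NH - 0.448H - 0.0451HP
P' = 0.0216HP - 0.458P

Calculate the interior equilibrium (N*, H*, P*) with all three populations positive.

N* ≈ 166, H* ≈ 21.2, P* ≈ 14

From dP/dt = 0: 0.0216H* = 0.458, so H* = 21.2.
From dN/dt = 0: 0.677(1 - N*/298) = 0.0141·21.2, giving N* = 298·(1 - 0.442) = 166.
From dH/dt = 0: 0.00649·166 - 0.448 = 0.0451P*, so P* = 0.632/0.0451 = 14.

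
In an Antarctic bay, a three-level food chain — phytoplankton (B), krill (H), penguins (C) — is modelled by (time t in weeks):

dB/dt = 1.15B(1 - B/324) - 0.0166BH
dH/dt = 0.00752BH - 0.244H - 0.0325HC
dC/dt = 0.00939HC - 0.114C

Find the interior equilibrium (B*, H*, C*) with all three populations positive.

B* ≈ 267, H* ≈ 12.1, C* ≈ 54.3

From dC/dt = 0: 0.00939H* = 0.114, so H* = 12.1.
From dB/dt = 0: 1.15(1 - B*/324) = 0.0166·12.1, giving B* = 324·(1 - 0.175) = 267.
From dH/dt = 0: 0.00752·267 - 0.244 = 0.0325C*, so C* = 1.77/0.0325 = 54.3.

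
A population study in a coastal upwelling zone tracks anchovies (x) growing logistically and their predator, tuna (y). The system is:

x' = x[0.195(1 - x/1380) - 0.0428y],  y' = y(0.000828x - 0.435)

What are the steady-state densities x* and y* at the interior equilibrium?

From dy/dt = 0 with y > 0: 0.000828x* = 0.435, so x* = 525.
Substitute into dx/dt = 0: 0.195(1 - 525/1380) = 0.0428y*.
The bracket is 0.619, giving y* = 0.121/0.0428 = 2.82.

x* ≈ 525, y* ≈ 2.82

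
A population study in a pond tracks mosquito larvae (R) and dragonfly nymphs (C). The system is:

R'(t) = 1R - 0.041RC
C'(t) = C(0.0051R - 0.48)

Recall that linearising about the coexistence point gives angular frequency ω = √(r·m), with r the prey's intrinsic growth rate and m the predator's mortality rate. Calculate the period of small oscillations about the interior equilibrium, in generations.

T ≈ 9.07 generations

Here r = 1 and m = 0.48, so r·m = 0.48.
ω = √0.48 = 0.693 per generation, hence T = 2π/ω ≈ 9.07 generations.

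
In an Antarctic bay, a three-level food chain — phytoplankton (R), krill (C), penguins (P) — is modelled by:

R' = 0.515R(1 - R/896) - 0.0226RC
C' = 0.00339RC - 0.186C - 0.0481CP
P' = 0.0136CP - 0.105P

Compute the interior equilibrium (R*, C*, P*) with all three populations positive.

From dP/dt = 0: 0.0136C* = 0.105, so C* = 7.72.
From dR/dt = 0: 0.515(1 - R*/896) = 0.0226·7.72, giving R* = 896·(1 - 0.339) = 592.
From dC/dt = 0: 0.00339·592 - 0.186 = 0.0481P*, so P* = 1.82/0.0481 = 37.9.

R* ≈ 592, C* ≈ 7.72, P* ≈ 37.9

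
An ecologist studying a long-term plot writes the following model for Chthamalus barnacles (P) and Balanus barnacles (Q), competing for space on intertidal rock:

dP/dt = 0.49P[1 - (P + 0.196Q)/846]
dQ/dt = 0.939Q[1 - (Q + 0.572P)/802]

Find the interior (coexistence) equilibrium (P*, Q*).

P* ≈ 776, Q* ≈ 358

Setting both brackets to zero gives the nullclines P + 0.196Q = 846 and 0.572P + Q = 802.
Substituting Q = 802 - 0.572P into the first: P(1 - 0.196·0.572) = 846 - 0.196·802.
So P* = 689/0.888 = 776, and then Q* = 802 - 0.572·776 = 358.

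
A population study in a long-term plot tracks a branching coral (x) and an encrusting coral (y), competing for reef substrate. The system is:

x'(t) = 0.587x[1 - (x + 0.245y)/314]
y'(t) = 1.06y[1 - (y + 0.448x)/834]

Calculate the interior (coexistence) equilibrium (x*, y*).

Setting both brackets to zero gives the nullclines x + 0.245y = 314 and 0.448x + y = 834.
Substituting y = 834 - 0.448x into the first: x(1 - 0.245·0.448) = 314 - 0.245·834.
So x* = 110/0.89 = 123, and then y* = 834 - 0.448·123 = 779.

x* ≈ 123, y* ≈ 779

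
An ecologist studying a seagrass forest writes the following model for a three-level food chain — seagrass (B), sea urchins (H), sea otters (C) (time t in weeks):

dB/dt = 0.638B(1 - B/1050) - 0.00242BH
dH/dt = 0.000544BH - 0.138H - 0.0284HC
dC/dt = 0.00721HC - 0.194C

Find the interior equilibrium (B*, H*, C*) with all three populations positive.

From dC/dt = 0: 0.00721H* = 0.194, so H* = 26.9.
From dB/dt = 0: 0.638(1 - B*/1050) = 0.00242·26.9, giving B* = 1050·(1 - 0.102) = 943.
From dH/dt = 0: 0.000544·943 - 0.138 = 0.0284C*, so C* = 0.375/0.0284 = 13.2.

B* ≈ 943, H* ≈ 26.9, C* ≈ 13.2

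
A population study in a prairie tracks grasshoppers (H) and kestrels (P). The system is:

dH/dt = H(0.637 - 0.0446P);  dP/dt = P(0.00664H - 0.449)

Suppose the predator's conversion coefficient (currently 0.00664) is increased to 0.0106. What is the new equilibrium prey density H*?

At the interior fixed point, setting dP/dt = 0 with P > 0 fixes H* = (predator death rate)/(HP coefficient) — independent of the other coefficients.
With the change, H* = 0.449/0.0106 = 42.4; it falls from 67.6.

H* ≈ 42.4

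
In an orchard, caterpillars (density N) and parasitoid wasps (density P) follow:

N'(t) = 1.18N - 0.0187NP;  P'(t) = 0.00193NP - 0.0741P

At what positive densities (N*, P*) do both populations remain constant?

N* ≈ 38.4, P* ≈ 63.1

Set dP/dt = 0 with P > 0: 0.00193N - 0.0741 = 0, so N* = 0.0741/0.00193 = 38.4.
Set dN/dt = 0 with N > 0: 1.18 - 0.0187P = 0, so P* = 1.18/0.0187 = 63.1.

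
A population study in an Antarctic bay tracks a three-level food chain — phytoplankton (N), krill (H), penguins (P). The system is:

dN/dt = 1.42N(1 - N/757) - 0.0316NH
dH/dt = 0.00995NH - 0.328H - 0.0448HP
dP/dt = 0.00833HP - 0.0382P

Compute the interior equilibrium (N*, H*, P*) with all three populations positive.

N* ≈ 680, H* ≈ 4.59, P* ≈ 144

From dP/dt = 0: 0.00833H* = 0.0382, so H* = 4.59.
From dN/dt = 0: 1.42(1 - N*/757) = 0.0316·4.59, giving N* = 757·(1 - 0.102) = 680.
From dH/dt = 0: 0.00995·680 - 0.328 = 0.0448P*, so P* = 6.44/0.0448 = 144.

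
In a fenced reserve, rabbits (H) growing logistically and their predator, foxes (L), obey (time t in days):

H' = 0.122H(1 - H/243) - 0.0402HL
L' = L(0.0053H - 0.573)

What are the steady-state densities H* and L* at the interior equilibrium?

H* ≈ 108, L* ≈ 1.68

From dL/dt = 0 with L > 0: 0.0053H* = 0.573, so H* = 108.
Substitute into dH/dt = 0: 0.122(1 - 108/243) = 0.0402L*.
The bracket is 0.555, giving L* = 0.0677/0.0402 = 1.68.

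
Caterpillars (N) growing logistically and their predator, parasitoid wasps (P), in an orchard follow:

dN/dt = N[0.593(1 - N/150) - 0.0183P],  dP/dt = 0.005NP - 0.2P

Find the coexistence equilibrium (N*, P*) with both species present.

N* ≈ 40, P* ≈ 23.8

From dP/dt = 0 with P > 0: 0.005N* = 0.2, so N* = 40.
Substitute into dN/dt = 0: 0.593(1 - 40/150) = 0.0183P*.
The bracket is 0.733, giving P* = 0.435/0.0183 = 23.8.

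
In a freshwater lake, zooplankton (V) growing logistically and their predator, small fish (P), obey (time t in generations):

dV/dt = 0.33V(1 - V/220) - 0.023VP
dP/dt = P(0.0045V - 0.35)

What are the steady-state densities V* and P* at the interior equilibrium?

From dP/dt = 0 with P > 0: 0.0045V* = 0.35, so V* = 77.8.
Substitute into dV/dt = 0: 0.33(1 - 77.8/220) = 0.023P*.
The bracket is 0.646, giving P* = 0.213/0.023 = 9.28.

V* ≈ 77.8, P* ≈ 9.28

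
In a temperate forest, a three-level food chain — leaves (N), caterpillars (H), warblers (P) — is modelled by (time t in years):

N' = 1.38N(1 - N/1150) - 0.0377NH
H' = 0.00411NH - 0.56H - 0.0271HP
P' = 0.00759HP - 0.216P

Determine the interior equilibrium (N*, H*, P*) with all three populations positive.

N* ≈ 256, H* ≈ 28.5, P* ≈ 18.2

From dP/dt = 0: 0.00759H* = 0.216, so H* = 28.5.
From dN/dt = 0: 1.38(1 - N*/1150) = 0.0377·28.5, giving N* = 1150·(1 - 0.777) = 256.
From dH/dt = 0: 0.00411·256 - 0.56 = 0.0271P*, so P* = 0.492/0.0271 = 18.2.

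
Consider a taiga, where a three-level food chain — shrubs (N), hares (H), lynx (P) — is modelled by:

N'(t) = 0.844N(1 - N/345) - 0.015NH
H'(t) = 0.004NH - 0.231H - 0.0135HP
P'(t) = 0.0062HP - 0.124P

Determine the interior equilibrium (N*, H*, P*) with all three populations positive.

N* ≈ 222, H* ≈ 20, P* ≈ 48.8

From dP/dt = 0: 0.0062H* = 0.124, so H* = 20.
From dN/dt = 0: 0.844(1 - N*/345) = 0.015·20, giving N* = 345·(1 - 0.355) = 222.
From dH/dt = 0: 0.004·222 - 0.231 = 0.0135P*, so P* = 0.658/0.0135 = 48.8.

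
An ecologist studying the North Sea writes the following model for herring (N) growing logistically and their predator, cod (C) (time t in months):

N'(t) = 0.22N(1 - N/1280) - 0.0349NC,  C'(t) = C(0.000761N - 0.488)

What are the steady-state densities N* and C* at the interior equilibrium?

N* ≈ 641, C* ≈ 3.15

From dC/dt = 0 with C > 0: 0.000761N* = 0.488, so N* = 641.
Substitute into dN/dt = 0: 0.22(1 - 641/1280) = 0.0349C*.
The bracket is 0.499, giving C* = 0.11/0.0349 = 3.15.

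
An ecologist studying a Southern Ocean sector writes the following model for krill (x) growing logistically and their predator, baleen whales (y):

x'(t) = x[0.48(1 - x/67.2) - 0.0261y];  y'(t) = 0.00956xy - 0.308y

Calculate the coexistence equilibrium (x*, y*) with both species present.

x* ≈ 32.2, y* ≈ 9.57

From dy/dt = 0 with y > 0: 0.00956x* = 0.308, so x* = 32.2.
Substitute into dx/dt = 0: 0.48(1 - 32.2/67.2) = 0.0261y*.
The bracket is 0.521, giving y* = 0.25/0.0261 = 9.57.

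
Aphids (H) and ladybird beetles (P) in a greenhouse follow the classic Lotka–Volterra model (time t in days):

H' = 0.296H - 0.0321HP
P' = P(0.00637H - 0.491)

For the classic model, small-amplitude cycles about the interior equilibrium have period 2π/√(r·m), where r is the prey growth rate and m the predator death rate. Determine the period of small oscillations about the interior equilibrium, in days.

T ≈ 16.5 days

Here r = 0.296 and m = 0.491, so r·m = 0.145.
ω = √0.145 = 0.381 per day, hence T = 2π/ω ≈ 16.5 days.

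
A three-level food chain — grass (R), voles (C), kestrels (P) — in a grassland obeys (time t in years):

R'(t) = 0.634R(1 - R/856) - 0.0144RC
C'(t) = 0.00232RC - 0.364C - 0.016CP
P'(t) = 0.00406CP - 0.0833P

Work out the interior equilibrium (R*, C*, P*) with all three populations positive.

From dP/dt = 0: 0.00406C* = 0.0833, so C* = 20.5.
From dR/dt = 0: 0.634(1 - R*/856) = 0.0144·20.5, giving R* = 856·(1 - 0.466) = 457.
From dC/dt = 0: 0.00232·457 - 0.364 = 0.016P*, so P* = 0.696/0.016 = 43.5.

R* ≈ 457, C* ≈ 20.5, P* ≈ 43.5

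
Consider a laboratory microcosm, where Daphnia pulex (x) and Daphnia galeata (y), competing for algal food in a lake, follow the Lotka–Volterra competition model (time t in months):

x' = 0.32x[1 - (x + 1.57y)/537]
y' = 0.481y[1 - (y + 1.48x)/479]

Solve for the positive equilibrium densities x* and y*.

Setting both brackets to zero gives the nullclines x + 1.57y = 537 and 1.48x + y = 479.
Substituting y = 479 - 1.48x into the first: x(1 - 1.57·1.48) = 537 - 1.57·479.
So x* = -215/-1.32 = 162, and then y* = 479 - 1.48·162 = 239.

x* ≈ 162, y* ≈ 239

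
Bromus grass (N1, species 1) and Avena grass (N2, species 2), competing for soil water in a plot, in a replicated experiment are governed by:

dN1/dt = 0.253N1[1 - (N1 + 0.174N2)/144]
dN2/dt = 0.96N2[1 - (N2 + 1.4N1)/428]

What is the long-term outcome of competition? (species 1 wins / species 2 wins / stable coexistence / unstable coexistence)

stable coexistence

Compare the nullcline intercepts: K1/α12 = 144/0.174 = 828 > K2 = 428; K2/α21 = 428/1.4 = 306 > K1 = 144.
Since both inequalities hold, each species can invade when rare, so the interior equilibrium is stable.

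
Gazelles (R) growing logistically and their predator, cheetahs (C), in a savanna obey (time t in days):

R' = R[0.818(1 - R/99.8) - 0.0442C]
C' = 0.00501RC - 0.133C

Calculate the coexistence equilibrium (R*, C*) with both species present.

From dC/dt = 0 with C > 0: 0.00501R* = 0.133, so R* = 26.5.
Substitute into dR/dt = 0: 0.818(1 - 26.5/99.8) = 0.0442C*.
The bracket is 0.734, giving C* = 0.6/0.0442 = 13.6.

R* ≈ 26.5, C* ≈ 13.6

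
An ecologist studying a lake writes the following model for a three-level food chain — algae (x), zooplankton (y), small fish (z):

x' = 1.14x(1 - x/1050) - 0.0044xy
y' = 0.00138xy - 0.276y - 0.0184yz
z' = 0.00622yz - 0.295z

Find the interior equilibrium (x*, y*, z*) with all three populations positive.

From dz/dt = 0: 0.00622y* = 0.295, so y* = 47.4.
From dx/dt = 0: 1.14(1 - x*/1050) = 0.0044·47.4, giving x* = 1050·(1 - 0.183) = 858.
From dy/dt = 0: 0.00138·858 - 0.276 = 0.0184z*, so z* = 0.908/0.0184 = 49.3.

x* ≈ 858, y* ≈ 47.4, z* ≈ 49.3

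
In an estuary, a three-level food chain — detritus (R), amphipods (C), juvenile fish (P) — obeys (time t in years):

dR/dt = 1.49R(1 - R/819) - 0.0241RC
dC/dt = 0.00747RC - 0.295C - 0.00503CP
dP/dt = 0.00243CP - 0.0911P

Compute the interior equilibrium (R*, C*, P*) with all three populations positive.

R* ≈ 322, C* ≈ 37.5, P* ≈ 420

From dP/dt = 0: 0.00243C* = 0.0911, so C* = 37.5.
From dR/dt = 0: 1.49(1 - R*/819) = 0.0241·37.5, giving R* = 819·(1 - 0.606) = 322.
From dC/dt = 0: 0.00747·322 - 0.295 = 0.00503P*, so P* = 2.11/0.00503 = 420.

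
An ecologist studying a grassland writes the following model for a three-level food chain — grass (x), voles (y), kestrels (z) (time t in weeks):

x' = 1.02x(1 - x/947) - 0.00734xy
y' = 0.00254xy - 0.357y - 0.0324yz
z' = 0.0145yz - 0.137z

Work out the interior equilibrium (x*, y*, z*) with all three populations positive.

From dz/dt = 0: 0.0145y* = 0.137, so y* = 9.45.
From dx/dt = 0: 1.02(1 - x*/947) = 0.00734·9.45, giving x* = 947·(1 - 0.068) = 883.
From dy/dt = 0: 0.00254·883 - 0.357 = 0.0324z*, so z* = 1.88/0.0324 = 58.2.

x* ≈ 883, y* ≈ 9.45, z* ≈ 58.2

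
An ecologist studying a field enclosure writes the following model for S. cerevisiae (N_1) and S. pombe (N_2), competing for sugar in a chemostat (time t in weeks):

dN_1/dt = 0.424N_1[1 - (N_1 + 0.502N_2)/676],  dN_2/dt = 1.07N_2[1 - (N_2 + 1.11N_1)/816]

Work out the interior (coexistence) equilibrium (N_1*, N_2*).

Setting both brackets to zero gives the nullclines N_1 + 0.502N_2 = 676 and 1.11N_1 + N_2 = 816.
Substituting N_2 = 816 - 1.11N_1 into the first: N_1(1 - 0.502·1.11) = 676 - 0.502·816.
So N_1* = 266/0.443 = 602, and then N_2* = 816 - 1.11·602 = 148.

N_1* ≈ 602, N_2* ≈ 148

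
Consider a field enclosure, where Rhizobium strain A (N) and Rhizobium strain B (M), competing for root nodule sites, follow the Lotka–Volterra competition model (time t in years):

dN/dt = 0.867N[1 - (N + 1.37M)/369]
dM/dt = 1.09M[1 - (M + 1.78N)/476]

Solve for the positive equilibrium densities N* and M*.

N* ≈ 197, M* ≈ 126

Setting both brackets to zero gives the nullclines N + 1.37M = 369 and 1.78N + M = 476.
Substituting M = 476 - 1.78N into the first: N(1 - 1.37·1.78) = 369 - 1.37·476.
So N* = -283/-1.44 = 197, and then M* = 476 - 1.78·197 = 126.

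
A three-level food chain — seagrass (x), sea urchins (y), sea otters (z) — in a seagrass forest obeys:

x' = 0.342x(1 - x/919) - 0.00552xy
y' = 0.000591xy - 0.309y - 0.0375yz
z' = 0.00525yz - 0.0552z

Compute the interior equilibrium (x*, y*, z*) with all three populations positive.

x* ≈ 763, y* ≈ 10.5, z* ≈ 3.79

From dz/dt = 0: 0.00525y* = 0.0552, so y* = 10.5.
From dx/dt = 0: 0.342(1 - x*/919) = 0.00552·10.5, giving x* = 919·(1 - 0.17) = 763.
From dy/dt = 0: 0.000591·763 - 0.309 = 0.0375z*, so z* = 0.142/0.0375 = 3.79.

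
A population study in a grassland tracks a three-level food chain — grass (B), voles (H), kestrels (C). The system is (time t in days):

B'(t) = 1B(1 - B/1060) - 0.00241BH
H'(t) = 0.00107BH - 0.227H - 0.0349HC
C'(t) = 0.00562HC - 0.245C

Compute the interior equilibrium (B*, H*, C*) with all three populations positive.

B* ≈ 949, H* ≈ 43.6, C* ≈ 22.6

From dC/dt = 0: 0.00562H* = 0.245, so H* = 43.6.
From dB/dt = 0: 1(1 - B*/1060) = 0.00241·43.6, giving B* = 1060·(1 - 0.105) = 949.
From dH/dt = 0: 0.00107·949 - 0.227 = 0.0349C*, so C* = 0.788/0.0349 = 22.6.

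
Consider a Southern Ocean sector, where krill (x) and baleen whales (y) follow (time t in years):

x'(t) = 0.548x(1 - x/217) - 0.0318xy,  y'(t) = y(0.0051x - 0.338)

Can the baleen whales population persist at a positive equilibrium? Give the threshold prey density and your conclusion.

Threshold x = 66.3; K > 66.3, so yes, the predator persists.

The predator equation gives dy/dt > 0 only when x > 0.338/0.0051 = 66.3.
Without the predator, x → K = 217. Since 217 > 66.3, the predator can invade and persist.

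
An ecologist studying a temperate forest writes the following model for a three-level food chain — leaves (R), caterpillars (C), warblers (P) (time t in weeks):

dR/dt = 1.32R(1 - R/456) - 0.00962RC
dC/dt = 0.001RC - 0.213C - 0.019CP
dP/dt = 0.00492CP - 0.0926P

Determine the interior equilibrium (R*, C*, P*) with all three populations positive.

R* ≈ 393, C* ≈ 18.8, P* ≈ 9.5

From dP/dt = 0: 0.00492C* = 0.0926, so C* = 18.8.
From dR/dt = 0: 1.32(1 - R*/456) = 0.00962·18.8, giving R* = 456·(1 - 0.137) = 393.
From dC/dt = 0: 0.001·393 - 0.213 = 0.019P*, so P* = 0.18/0.019 = 9.5.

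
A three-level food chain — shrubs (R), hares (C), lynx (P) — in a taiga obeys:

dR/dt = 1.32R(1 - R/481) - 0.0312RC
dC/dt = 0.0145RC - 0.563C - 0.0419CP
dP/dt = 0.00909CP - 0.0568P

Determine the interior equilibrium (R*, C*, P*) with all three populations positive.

R* ≈ 410, C* ≈ 6.25, P* ≈ 128

From dP/dt = 0: 0.00909C* = 0.0568, so C* = 6.25.
From dR/dt = 0: 1.32(1 - R*/481) = 0.0312·6.25, giving R* = 481·(1 - 0.148) = 410.
From dC/dt = 0: 0.0145·410 - 0.563 = 0.0419P*, so P* = 5.38/0.0419 = 128.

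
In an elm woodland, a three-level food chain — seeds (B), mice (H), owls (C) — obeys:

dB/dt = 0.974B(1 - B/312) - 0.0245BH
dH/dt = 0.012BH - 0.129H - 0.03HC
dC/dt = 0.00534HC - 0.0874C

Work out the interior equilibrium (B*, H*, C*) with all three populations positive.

From dC/dt = 0: 0.00534H* = 0.0874, so H* = 16.4.
From dB/dt = 0: 0.974(1 - B*/312) = 0.0245·16.4, giving B* = 312·(1 - 0.412) = 184.
From dH/dt = 0: 0.012·184 - 0.129 = 0.03C*, so C* = 2.07/0.03 = 69.1.

B* ≈ 184, H* ≈ 16.4, C* ≈ 69.1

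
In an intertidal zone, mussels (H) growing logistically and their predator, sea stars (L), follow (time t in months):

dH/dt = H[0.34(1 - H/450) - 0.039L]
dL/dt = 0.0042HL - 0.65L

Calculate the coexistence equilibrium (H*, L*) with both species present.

H* ≈ 155, L* ≈ 5.72

From dL/dt = 0 with L > 0: 0.0042H* = 0.65, so H* = 155.
Substitute into dH/dt = 0: 0.34(1 - 155/450) = 0.039L*.
The bracket is 0.656, giving L* = 0.223/0.039 = 5.72.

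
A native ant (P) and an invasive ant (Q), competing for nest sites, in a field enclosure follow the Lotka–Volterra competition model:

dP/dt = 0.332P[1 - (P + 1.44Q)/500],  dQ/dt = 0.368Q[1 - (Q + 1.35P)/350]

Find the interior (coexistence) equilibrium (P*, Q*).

P* ≈ 4.24, Q* ≈ 344

Setting both brackets to zero gives the nullclines P + 1.44Q = 500 and 1.35P + Q = 350.
Substituting Q = 350 - 1.35P into the first: P(1 - 1.44·1.35) = 500 - 1.44·350.
So P* = -4/-0.944 = 4.24, and then Q* = 350 - 1.35·4.24 = 344.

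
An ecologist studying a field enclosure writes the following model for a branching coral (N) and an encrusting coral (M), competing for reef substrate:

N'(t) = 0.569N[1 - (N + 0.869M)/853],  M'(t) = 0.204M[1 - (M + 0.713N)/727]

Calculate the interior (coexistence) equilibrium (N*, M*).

N* ≈ 582, M* ≈ 312

Setting both brackets to zero gives the nullclines N + 0.869M = 853 and 0.713N + M = 727.
Substituting M = 727 - 0.713N into the first: N(1 - 0.869·0.713) = 853 - 0.869·727.
So N* = 221/0.38 = 582, and then M* = 727 - 0.713·582 = 312.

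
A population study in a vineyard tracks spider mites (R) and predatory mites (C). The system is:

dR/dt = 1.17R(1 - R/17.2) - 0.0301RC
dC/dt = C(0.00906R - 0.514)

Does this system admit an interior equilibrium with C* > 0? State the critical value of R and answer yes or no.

The predator equation gives dC/dt > 0 only when R > 0.514/0.00906 = 56.7.
Without the predator, R → K = 17.2. Since 17.2 < 56.7, the predator cannot invade.

Threshold R = 56.7; K < 56.7, so no, the predator goes extinct.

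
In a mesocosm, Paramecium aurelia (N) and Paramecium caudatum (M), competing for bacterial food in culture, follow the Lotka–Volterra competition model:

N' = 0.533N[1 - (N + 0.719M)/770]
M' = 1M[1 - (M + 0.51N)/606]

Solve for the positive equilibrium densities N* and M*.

N* ≈ 528, M* ≈ 337

Setting both brackets to zero gives the nullclines N + 0.719M = 770 and 0.51N + M = 606.
Substituting M = 606 - 0.51N into the first: N(1 - 0.719·0.51) = 770 - 0.719·606.
So N* = 334/0.633 = 528, and then M* = 606 - 0.51·528 = 337.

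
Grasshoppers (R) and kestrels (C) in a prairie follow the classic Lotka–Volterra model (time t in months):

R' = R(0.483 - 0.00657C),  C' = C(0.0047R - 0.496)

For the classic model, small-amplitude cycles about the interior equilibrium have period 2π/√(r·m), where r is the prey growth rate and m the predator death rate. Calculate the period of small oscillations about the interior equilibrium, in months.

Here r = 0.483 and m = 0.496, so r·m = 0.24.
ω = √0.24 = 0.489 per month, hence T = 2π/ω ≈ 12.8 months.

T ≈ 12.8 months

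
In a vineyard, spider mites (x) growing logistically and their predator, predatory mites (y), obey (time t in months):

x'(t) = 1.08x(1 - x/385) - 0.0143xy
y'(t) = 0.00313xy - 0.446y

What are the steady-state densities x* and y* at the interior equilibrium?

x* ≈ 142, y* ≈ 47.6

From dy/dt = 0 with y > 0: 0.00313x* = 0.446, so x* = 142.
Substitute into dx/dt = 0: 1.08(1 - 142/385) = 0.0143y*.
The bracket is 0.63, giving y* = 0.68/0.0143 = 47.6.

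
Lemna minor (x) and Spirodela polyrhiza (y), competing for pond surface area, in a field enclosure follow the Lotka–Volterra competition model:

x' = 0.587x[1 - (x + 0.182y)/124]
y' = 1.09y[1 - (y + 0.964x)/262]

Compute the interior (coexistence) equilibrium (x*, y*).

x* ≈ 92.6, y* ≈ 173

Setting both brackets to zero gives the nullclines x + 0.182y = 124 and 0.964x + y = 262.
Substituting y = 262 - 0.964x into the first: x(1 - 0.182·0.964) = 124 - 0.182·262.
So x* = 76.3/0.825 = 92.6, and then y* = 262 - 0.964·92.6 = 173.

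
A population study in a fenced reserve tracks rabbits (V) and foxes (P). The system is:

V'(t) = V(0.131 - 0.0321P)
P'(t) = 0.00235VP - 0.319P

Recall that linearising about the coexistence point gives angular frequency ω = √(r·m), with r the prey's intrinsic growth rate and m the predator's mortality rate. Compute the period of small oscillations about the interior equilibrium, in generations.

T ≈ 30.7 generations

Here r = 0.131 and m = 0.319, so r·m = 0.0418.
ω = √0.0418 = 0.204 per generation, hence T = 2π/ω ≈ 30.7 generations.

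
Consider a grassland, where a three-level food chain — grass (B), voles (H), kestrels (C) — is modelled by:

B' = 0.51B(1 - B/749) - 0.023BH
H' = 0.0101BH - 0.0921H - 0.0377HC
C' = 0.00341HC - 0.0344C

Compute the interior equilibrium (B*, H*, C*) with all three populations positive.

From dC/dt = 0: 0.00341H* = 0.0344, so H* = 10.1.
From dB/dt = 0: 0.51(1 - B*/749) = 0.023·10.1, giving B* = 749·(1 - 0.455) = 408.
From dH/dt = 0: 0.0101·408 - 0.0921 = 0.0377C*, so C* = 4.03/0.0377 = 107.

B* ≈ 408, H* ≈ 10.1, C* ≈ 107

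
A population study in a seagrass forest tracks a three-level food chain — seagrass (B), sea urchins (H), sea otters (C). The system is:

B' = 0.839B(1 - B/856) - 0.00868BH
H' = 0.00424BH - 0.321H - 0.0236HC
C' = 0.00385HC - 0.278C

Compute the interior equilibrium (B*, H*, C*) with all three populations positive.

From dC/dt = 0: 0.00385H* = 0.278, so H* = 72.2.
From dB/dt = 0: 0.839(1 - B*/856) = 0.00868·72.2, giving B* = 856·(1 - 0.747) = 217.
From dH/dt = 0: 0.00424·217 - 0.321 = 0.0236C*, so C* = 0.597/0.0236 = 25.3.

B* ≈ 217, H* ≈ 72.2, C* ≈ 25.3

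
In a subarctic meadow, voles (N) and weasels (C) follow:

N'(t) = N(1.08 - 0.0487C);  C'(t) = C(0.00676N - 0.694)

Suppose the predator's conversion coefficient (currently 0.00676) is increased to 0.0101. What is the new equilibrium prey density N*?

N* ≈ 68.7

At the interior fixed point, setting dC/dt = 0 with C > 0 fixes N* = (predator death rate)/(NC coefficient) — independent of the other coefficients.
With the change, N* = 0.694/0.0101 = 68.7; it falls from 103.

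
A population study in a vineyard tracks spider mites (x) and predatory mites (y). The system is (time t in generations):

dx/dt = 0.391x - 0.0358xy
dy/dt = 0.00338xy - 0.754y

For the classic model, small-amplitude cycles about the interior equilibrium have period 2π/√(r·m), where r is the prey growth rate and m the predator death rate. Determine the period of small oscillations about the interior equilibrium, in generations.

Here r = 0.391 and m = 0.754, so r·m = 0.295.
ω = √0.295 = 0.543 per generation, hence T = 2π/ω ≈ 11.6 generations.

T ≈ 11.6 generations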